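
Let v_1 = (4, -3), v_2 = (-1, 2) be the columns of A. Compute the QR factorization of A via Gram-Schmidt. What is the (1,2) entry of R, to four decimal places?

r_{12} = -2.0000

v_1 = (4, -3); ‖v_1‖ = 5.0000, so e_1 = (0.8000, -0.6000).
r_{12} = e_1·v_2 = -2.0000.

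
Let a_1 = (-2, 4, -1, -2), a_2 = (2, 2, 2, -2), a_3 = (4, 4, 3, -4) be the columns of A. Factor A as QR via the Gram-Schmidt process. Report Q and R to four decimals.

Q = [[-0.4000, 0.6499, 0.5883], [0.8000, 0.2726, 0.0000], [-0.2000, 0.5870, -0.7845], [-0.4000, -0.3983, -0.1961]], R = [[5.0000, 1.2000, 2.6000], [0.0000, 3.8158, 7.0445], [0.0000, 0.0000, 0.7845]]

q_1 = a_1/‖a_1‖ = (-2, 4, -1, -2)/5.0000 = (-0.4000, 0.8000, -0.2000, -0.4000).
r_{12} = q_1·a_2 = 1.2000.
u_2 = a_2 − 1.2000·q_1 = (2.4800, 1.0400, 2.2400, -1.5200).
‖u_2‖ = 3.8158, so q_2 = (0.6499, 0.2726, 0.5870, -0.3983).
r_{13} = q_1·a_3 = 2.6000; r_{23} = q_2·a_3 = 7.0445.
u_3 = a_3 − 2.6000·q_1 − 7.0445·q_2 = (0.4615, 0.0000, -0.6154, -0.1538).
‖u_3‖ = 0.7845, so q_3 = (0.5883, 0.0000, -0.7845, -0.1961).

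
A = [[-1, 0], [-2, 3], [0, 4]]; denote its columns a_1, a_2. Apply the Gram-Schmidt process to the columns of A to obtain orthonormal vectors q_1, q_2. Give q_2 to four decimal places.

a_1 = (-1, -2, 0); ‖a_1‖ = 2.2361, so q_1 = (-0.4472, -0.8944, 0.0000).
q_1·a_2 = (-0.4472)·0 + (-0.8944)·3 + 0.0000·4 = -2.6833.
u_2 = a_2 + 2.6833·q_1 = (-1.2000, 0.6000, 4.0000).
‖u_2‖ = 4.2190, so q_2 = (-0.2844, 0.1422, 0.9481).

q_2 = (-0.2844, 0.1422, 0.9481)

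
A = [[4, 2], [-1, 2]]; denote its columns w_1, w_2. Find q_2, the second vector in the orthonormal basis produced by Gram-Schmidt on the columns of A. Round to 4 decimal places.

w_1 = (4, -1); ‖w_1‖ = 4.1231, so q_1 = (0.9701, -0.2425).
q_1·w_2 = 0.9701·2 + (-0.2425)·2 = 1.4552.
u_2 = w_2 − 1.4552·q_1 = (0.5882, 2.3529).
‖u_2‖ = 2.4254, so q_2 = (0.2425, 0.9701).

q_2 = (0.2425, 0.9701)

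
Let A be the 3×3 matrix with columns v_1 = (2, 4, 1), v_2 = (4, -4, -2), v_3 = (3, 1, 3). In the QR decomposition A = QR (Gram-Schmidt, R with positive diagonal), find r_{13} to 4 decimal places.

r_{13} = 2.8368

v_1 = (2, 4, 1); ‖v_1‖ = 4.5826, so q_1 = (0.4364, 0.8729, 0.2182).
r_{13} = q_1·v_3 = 2.8368.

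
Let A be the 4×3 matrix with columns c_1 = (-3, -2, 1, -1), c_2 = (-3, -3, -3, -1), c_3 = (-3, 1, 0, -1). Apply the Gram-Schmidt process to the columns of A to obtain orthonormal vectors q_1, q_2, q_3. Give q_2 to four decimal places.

q_1 = c_1/‖c_1‖ = (-3, -2, 1, -1)/3.8730 = (-0.7746, -0.5164, 0.2582, -0.2582).
r_{12} = q_1·c_2 = 3.3566.
u_2 = c_2 − 3.3566·q_1 = (-0.4000, -1.2667, -3.8667, -0.1333).
‖u_2‖ = 4.0906, so q_2 = (-0.0978, -0.3097, -0.9452, -0.0326).

q_2 = (-0.0978, -0.3097, -0.9452, -0.0326)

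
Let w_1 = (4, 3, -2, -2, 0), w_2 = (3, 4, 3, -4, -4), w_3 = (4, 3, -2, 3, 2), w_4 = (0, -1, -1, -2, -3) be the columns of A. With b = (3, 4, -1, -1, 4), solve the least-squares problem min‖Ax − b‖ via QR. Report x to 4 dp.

e_1 = w_1/‖w_1‖ = (4, 3, -2, -2, 0)/5.7446 = (0.6963, 0.5222, -0.3482, -0.3482, 0.0000).
r_{12} = e_1·w_2 = 4.5260.
u_2 = w_2 − 4.5260·e_1 = (-0.1515, 1.6364, 4.5758, -2.4242, -4.0000).
‖u_2‖ = 6.7465, so e_2 = (-0.0225, 0.2426, 0.6782, -0.3593, -0.5929).
r_{13} = e_1·w_3 = 4.0038; r_{23} = e_2·w_3 = -2.9825.
u_3 = w_3 − 4.0038·e_1 + 2.9825·e_2 = (1.1451, 1.6325, 1.4168, 3.3222, 0.2317).
‖u_3‖ = 4.1321, so e_3 = (0.2771, 0.3951, 0.3429, 0.8040, 0.0561).
r_{14} = e_1·w_4 = 0.5222; r_{24} = e_2·w_4 = 1.5766; r_{34} = e_3·w_4 = -2.5141.
u_4 = w_4 − 0.5222·e_1 − 1.5766·e_2 + 2.5141·e_3 = (0.3685, -0.6619, -1.0255, 0.7697, -1.9243).
‖u_4‖ = 2.4333, so e_4 = (0.1515, -0.2720, -0.4214, 0.3163, -0.7908).
Qᵀb = (4.8742, -1.7877, 1.4891, -3.6919).
Back-substitute: x_4 = -3.6919/2.4333 = -1.5173.
x_3 = (1.4891 + 2.5141·(-1.5173))/4.1321 = -0.5628.
x_2 = (-1.7877 + 2.9825·(-0.5628) − 1.5766·(-1.5173))/6.7465 = -0.1592.
x_1 = (4.8742 − 4.5260·(-0.1592) − 4.0038·(-0.5628) − 0.5222·(-1.5173))/5.7446 = 1.5041.

x = (1.5041, -0.1592, -0.5628, -1.5173)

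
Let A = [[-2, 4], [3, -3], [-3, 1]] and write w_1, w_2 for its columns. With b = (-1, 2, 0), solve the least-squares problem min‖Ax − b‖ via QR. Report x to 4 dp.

w_1 = (-2, 3, -3); ‖w_1‖ = 4.6904, so q_1 = (-0.4264, 0.6396, -0.6396).
q_1·w_2 = (-0.4264)·4 + 0.6396·(-3) + (-0.6396)·1 = -4.2640.
u_2 = w_2 + 4.2640·q_1 = (2.1818, -0.2727, -1.7273).
‖u_2‖ = 2.7961, so q_2 = (0.7803, -0.0975, -0.6177).
Qᵀb = (1.7056, -0.9754).
Back-substitute: x_2 = -0.9754/2.7961 = -0.3488.
x_1 = (1.7056 + 4.2640·(-0.3488))/4.6904 = 0.0465.

x = (0.0465, -0.3488)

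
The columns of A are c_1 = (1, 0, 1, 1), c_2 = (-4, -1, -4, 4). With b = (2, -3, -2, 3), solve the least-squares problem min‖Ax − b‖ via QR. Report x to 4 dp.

c_1 = (1, 0, 1, 1); ‖c_1‖ = 1.7321, so q_1 = (0.5774, 0.0000, 0.5774, 0.5774).
q_1·c_2 = 0.5774·(-4) + 0.0000·(-1) + 0.5774·(-4) + 0.5774·4 = -2.3094.
u_2 = c_2 + 2.3094·q_1 = (-2.6667, -1.0000, -2.6667, 5.3333).
‖u_2‖ = 6.6081, so q_2 = (-0.4035, -0.1513, -0.4035, 0.8071).
Qᵀb = (1.7321, 2.8753).
Back-substitute: x_2 = 2.8753/6.6081 = 0.4351.
x_1 = (1.7321 + 2.3094·0.4351)/1.7321 = 1.5802.

x = (1.5802, 0.4351)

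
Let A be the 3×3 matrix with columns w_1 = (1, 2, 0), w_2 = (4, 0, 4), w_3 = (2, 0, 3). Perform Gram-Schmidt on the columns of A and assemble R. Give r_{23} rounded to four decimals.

r_{23} = 3.4286

q_1 = w_1/‖w_1‖ = (1, 2, 0)/2.2361 = (0.4472, 0.8944, 0.0000).
r_{12} = q_1·w_2 = 1.7889.
u_2 = w_2 − 1.7889·q_1 = (3.2000, -1.6000, 4.0000).
‖u_2‖ = 5.3666, so q_2 = (0.5963, -0.2981, 0.7454).
r_{23} = q_2·w_3 = 3.4286.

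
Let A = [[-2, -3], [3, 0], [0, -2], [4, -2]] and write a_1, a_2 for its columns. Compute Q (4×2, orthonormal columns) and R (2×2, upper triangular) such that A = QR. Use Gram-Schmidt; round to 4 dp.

a_1 = (-2, 3, 0, 4); ‖a_1‖ = 5.3852, so e_1 = (-0.3714, 0.5571, 0.0000, 0.7428).
e_1·a_2 = (-0.3714)·(-3) + 0.5571·0 + 0.0000·(-2) + 0.7428·(-2) = -0.3714.
u_2 = a_2 + 0.3714·e_1 = (-3.1379, 0.2069, -2.0000, -1.7241).
‖u_2‖ = 4.1063, so e_2 = (-0.7642, 0.0504, -0.4871, -0.4199).

Q = [[-0.3714, -0.7642], [0.5571, 0.0504], [0.0000, -0.4871], [0.7428, -0.4199]], R = [[5.3852, -0.3714], [0.0000, 4.1063]]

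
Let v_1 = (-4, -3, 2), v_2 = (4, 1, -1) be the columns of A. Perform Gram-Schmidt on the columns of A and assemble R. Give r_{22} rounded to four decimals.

r_{22} = 1.6713

v_1 = (-4, -3, 2); ‖v_1‖ = 5.3852, so q_1 = (-0.7428, -0.5571, 0.3714).
q_1·v_2 = (-0.7428)·4 + (-0.5571)·1 + 0.3714·(-1) = -3.8996.
u_2 = v_2 + 3.8996·q_1 = (1.1034, -1.1724, 0.4483).
r_{22} = ‖u_2‖ = 1.6713.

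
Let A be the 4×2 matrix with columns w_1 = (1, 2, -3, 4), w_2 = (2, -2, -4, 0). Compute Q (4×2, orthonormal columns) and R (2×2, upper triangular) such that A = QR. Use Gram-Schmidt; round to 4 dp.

w_1 = (1, 2, -3, 4); ‖w_1‖ = 5.4772, so q_1 = (0.1826, 0.3651, -0.5477, 0.7303).
q_1·w_2 = 0.1826·2 + 0.3651·(-2) + (-0.5477)·(-4) + 0.7303·0 = 1.8257.
u_2 = w_2 − 1.8257·q_1 = (1.6667, -2.6667, -3.0000, -1.3333).
‖u_2‖ = 4.5461, so q_2 = (0.3666, -0.5866, -0.6599, -0.2933).

Q = [[0.1826, 0.3666], [0.3651, -0.5866], [-0.5477, -0.6599], [0.7303, -0.2933]], R = [[5.4772, 1.8257], [0.0000, 4.5461]]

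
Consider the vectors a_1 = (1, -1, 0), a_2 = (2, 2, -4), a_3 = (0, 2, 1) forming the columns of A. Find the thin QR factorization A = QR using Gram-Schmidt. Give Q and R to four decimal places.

a_1 = (1, -1, 0); ‖a_1‖ = 1.4142, so e_1 = (0.7071, -0.7071, 0.0000).
e_1·a_2 = 0.7071·2 + (-0.7071)·2 + 0.0000·(-4) = 0.0000.
u_2 = a_2 + 0.0000·e_1 = (2.0000, 2.0000, -4.0000).
‖u_2‖ = 4.8990, so e_2 = (0.4082, 0.4082, -0.8165).
e_1·a_3 = 0.7071·0 + (-0.7071)·2 + 0.0000·1 = -1.4142; e_2·a_3 = 0.4082·0 + 0.4082·2 + (-0.8165)·1 = 0.0000.
u_3 = a_3 + 1.4142·e_1 + 0.0000·e_2 = (1.0000, 1.0000, 1.0000).
‖u_3‖ = 1.7321, so e_3 = (0.5774, 0.5774, 0.5774).

Q = [[0.7071, 0.4082, 0.5774], [-0.7071, 0.4082, 0.5774], [0.0000, -0.8165, 0.5774]], R = [[1.4142, 0.0000, -1.4142], [0.0000, 4.8990, 0.0000], [0.0000, 0.0000, 1.7321]]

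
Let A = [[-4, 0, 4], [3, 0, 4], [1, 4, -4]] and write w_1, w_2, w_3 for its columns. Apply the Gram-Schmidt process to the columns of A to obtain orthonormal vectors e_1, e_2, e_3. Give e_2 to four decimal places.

e_2 = (0.1569, -0.1177, 0.9806)

w_1 = (-4, 3, 1); ‖w_1‖ = 5.0990, so e_1 = (-0.7845, 0.5883, 0.1961).
e_1·w_2 = (-0.7845)·0 + 0.5883·0 + 0.1961·4 = 0.7845.
u_2 = w_2 − 0.7845·e_1 = (0.6154, -0.4615, 3.8462).
‖u_2‖ = 3.9223, so e_2 = (0.1569, -0.1177, 0.9806).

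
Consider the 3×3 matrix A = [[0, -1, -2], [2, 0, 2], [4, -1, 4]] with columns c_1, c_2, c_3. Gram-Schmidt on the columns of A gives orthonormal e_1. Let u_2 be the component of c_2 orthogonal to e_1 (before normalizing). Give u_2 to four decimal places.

u_2 = (-1.0000, 0.4000, -0.2000)

e_1 = c_1/‖c_1‖ = (0, 2, 4)/4.4721 = (0.0000, 0.4472, 0.8944).
r_{12} = e_1·c_2 = -0.8944.
u_2 = c_2 + 0.8944·e_1 = (-1.0000, 0.4000, -0.2000).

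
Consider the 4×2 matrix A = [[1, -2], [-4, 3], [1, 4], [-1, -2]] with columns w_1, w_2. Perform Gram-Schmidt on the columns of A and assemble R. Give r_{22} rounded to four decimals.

r_{22} = 5.4435

w_1 = (1, -4, 1, -1); ‖w_1‖ = 4.3589, so q_1 = (0.2294, -0.9177, 0.2294, -0.2294).
q_1·w_2 = 0.2294·(-2) + (-0.9177)·3 + 0.2294·4 + (-0.2294)·(-2) = -1.8353.
u_2 = w_2 + 1.8353·q_1 = (-1.5789, 1.3158, 4.4211, -2.4211).
r_{22} = ‖u_2‖ = 5.4435.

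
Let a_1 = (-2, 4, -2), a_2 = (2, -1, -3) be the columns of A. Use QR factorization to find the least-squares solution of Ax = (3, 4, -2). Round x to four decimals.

x = (0.6386, 0.6627)

a_1 = (-2, 4, -2); ‖a_1‖ = 4.8990, so q_1 = (-0.4082, 0.8165, -0.4082).
q_1·a_2 = (-0.4082)·2 + 0.8165·(-1) + (-0.4082)·(-3) = -0.4082.
u_2 = a_2 + 0.4082·q_1 = (1.8333, -0.6667, -3.1667).
‖u_2‖ = 3.7193, so q_2 = (0.4929, -0.1792, -0.8514).
Qᵀb = (2.8577, 2.4646).
Back-substitute: x_2 = 2.4646/3.7193 = 0.6627.
x_1 = (2.8577 + 0.4082·0.6627)/4.8990 = 0.6386.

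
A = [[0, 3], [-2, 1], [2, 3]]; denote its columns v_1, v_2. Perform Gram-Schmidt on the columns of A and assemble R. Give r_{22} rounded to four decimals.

q_1 = v_1/‖v_1‖ = (0, -2, 2)/2.8284 = (0.0000, -0.7071, 0.7071).
r_{12} = q_1·v_2 = 1.4142.
u_2 = v_2 − 1.4142·q_1 = (3.0000, 2.0000, 2.0000).
r_{22} = ‖u_2‖ = 4.1231.

r_{22} = 4.1231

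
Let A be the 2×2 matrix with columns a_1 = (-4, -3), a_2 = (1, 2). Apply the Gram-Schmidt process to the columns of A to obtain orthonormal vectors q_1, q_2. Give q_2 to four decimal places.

q_2 = (-0.6000, 0.8000)

a_1 = (-4, -3); ‖a_1‖ = 5.0000, so q_1 = (-0.8000, -0.6000).
q_1·a_2 = (-0.8000)·1 + (-0.6000)·2 = -2.0000.
u_2 = a_2 + 2.0000·q_1 = (-0.6000, 0.8000).
‖u_2‖ = 1.0000, so q_2 = (-0.6000, 0.8000).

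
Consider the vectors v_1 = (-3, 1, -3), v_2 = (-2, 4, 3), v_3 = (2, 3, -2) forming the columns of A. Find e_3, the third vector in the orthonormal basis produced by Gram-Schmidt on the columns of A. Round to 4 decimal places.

e_3 = (0.6396, 0.6396, -0.4264)

e_1 = v_1/‖v_1‖ = (-3, 1, -3)/4.3589 = (-0.6882, 0.2294, -0.6882).
r_{12} = e_1·v_2 = 0.2294.
u_2 = v_2 − 0.2294·e_1 = (-1.8421, 3.9474, 3.1579).
‖u_2‖ = 5.3803, so e_2 = (-0.3424, 0.7337, 0.5869).
r_{13} = e_1·v_3 = 0.6882; r_{23} = e_2·v_3 = 0.3424.
u_3 = v_3 − 0.6882·e_1 − 0.3424·e_2 = (2.5909, 2.5909, -1.7273).
‖u_3‖ = 4.0508, so e_3 = (0.6396, 0.6396, -0.4264).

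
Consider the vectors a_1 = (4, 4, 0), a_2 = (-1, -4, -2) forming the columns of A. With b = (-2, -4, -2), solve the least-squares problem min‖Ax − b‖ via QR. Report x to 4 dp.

x = (-0.2353, 0.8235)

a_1 = (4, 4, 0); ‖a_1‖ = 5.6569, so q_1 = (0.7071, 0.7071, 0.0000).
q_1·a_2 = 0.7071·(-1) + 0.7071·(-4) + 0.0000·(-2) = -3.5355.
u_2 = a_2 + 3.5355·q_1 = (1.5000, -1.5000, -2.0000).
‖u_2‖ = 2.9155, so q_2 = (0.5145, -0.5145, -0.6860).
Qᵀb = (-4.2426, 2.4010).
Back-substitute: x_2 = 2.4010/2.9155 = 0.8235.
x_1 = (-4.2426 + 3.5355·0.8235)/5.6569 = -0.2353.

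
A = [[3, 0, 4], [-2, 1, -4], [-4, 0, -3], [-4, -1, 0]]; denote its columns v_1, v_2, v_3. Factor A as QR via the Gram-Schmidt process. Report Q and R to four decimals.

Q = [[0.4472, -0.0964, 0.8800], [-0.2981, 0.7877, 0.3025], [-0.5963, 0.1286, 0.2063], [-0.5963, -0.5948, 0.3025]], R = [[6.7082, 0.2981, 4.7703], [0.0000, 1.3824, -3.9222], [0.0000, 0.0000, 1.6913]]

v_1 = (3, -2, -4, -4); ‖v_1‖ = 6.7082, so q_1 = (0.4472, -0.2981, -0.5963, -0.5963).
q_1·v_2 = 0.4472·0 + (-0.2981)·1 + (-0.5963)·0 + (-0.5963)·(-1) = 0.2981.
u_2 = v_2 − 0.2981·q_1 = (-0.1333, 1.0889, 0.1778, -0.8222).
‖u_2‖ = 1.3824, so q_2 = (-0.0964, 0.7877, 0.1286, -0.5948).
q_1·v_3 = 0.4472·4 + (-0.2981)·(-4) + (-0.5963)·(-3) + (-0.5963)·0 = 4.7703; q_2·v_3 = (-0.0964)·4 + 0.7877·(-4) + 0.1286·(-3) + (-0.5948)·0 = -3.9222.
u_3 = v_3 − 4.7703·q_1 + 3.9222·q_2 = (1.4884, 0.5116, 0.3488, 0.5116).
‖u_3‖ = 1.6913, so q_3 = (0.8800, 0.3025, 0.2063, 0.3025).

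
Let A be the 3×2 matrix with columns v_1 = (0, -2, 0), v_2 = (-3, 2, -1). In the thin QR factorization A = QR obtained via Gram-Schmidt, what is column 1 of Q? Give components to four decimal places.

q_1 = (0.0000, -1.0000, 0.0000)

q_1 = v_1/‖v_1‖ = (0, -2, 0)/2.0000 = (0.0000, -1.0000, 0.0000).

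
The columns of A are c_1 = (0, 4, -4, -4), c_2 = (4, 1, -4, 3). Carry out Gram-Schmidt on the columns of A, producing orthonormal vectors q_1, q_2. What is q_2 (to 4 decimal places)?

q_2 = (0.6273, 0.0523, -0.5227, 0.5750)

c_1 = (0, 4, -4, -4); ‖c_1‖ = 6.9282, so q_1 = (0.0000, 0.5774, -0.5774, -0.5774).
q_1·c_2 = 0.0000·4 + 0.5774·1 + (-0.5774)·(-4) + (-0.5774)·3 = 1.1547.
u_2 = c_2 − 1.1547·q_1 = (4.0000, 0.3333, -3.3333, 3.6667).
‖u_2‖ = 6.3770, so q_2 = (0.6273, 0.0523, -0.5227, 0.5750).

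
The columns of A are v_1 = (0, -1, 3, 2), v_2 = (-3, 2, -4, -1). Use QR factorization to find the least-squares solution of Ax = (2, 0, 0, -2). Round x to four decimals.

v_1 = (0, -1, 3, 2); ‖v_1‖ = 3.7417, so e_1 = (0.0000, -0.2673, 0.8018, 0.5345).
e_1·v_2 = 0.0000·(-3) + (-0.2673)·2 + 0.8018·(-4) + 0.5345·(-1) = -4.2762.
u_2 = v_2 + 4.2762·e_1 = (-3.0000, 0.8571, -0.5714, 1.2857).
‖u_2‖ = 3.4226, so e_2 = (-0.8765, 0.2504, -0.1670, 0.3757).
Qᵀb = (-1.0690, -2.5044).
Back-substitute: x_2 = -2.5044/3.4226 = -0.7317.
x_1 = (-1.0690 + 4.2762·(-0.7317))/3.7417 = -1.1220.

x = (-1.1220, -0.7317)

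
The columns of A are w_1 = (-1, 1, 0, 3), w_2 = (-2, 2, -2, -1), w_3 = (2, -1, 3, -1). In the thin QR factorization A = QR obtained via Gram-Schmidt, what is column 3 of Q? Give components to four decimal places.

w_1 = (-1, 1, 0, 3); ‖w_1‖ = 3.3166, so e_1 = (-0.3015, 0.3015, 0.0000, 0.9045).
e_1·w_2 = (-0.3015)·(-2) + 0.3015·2 + 0.0000·(-2) + 0.9045·(-1) = 0.3015.
u_2 = w_2 − 0.3015·e_1 = (-1.9091, 1.9091, -2.0000, -1.2727).
‖u_2‖ = 3.5929, so e_2 = (-0.5313, 0.5313, -0.5566, -0.3542).
e_1·w_3 = (-0.3015)·2 + 0.3015·(-1) + 0.0000·3 + 0.9045·(-1) = -1.8091; e_2·w_3 = (-0.5313)·2 + 0.5313·(-1) + (-0.5566)·3 + (-0.3542)·(-1) = -2.9098.
u_3 = w_3 + 1.8091·e_1 + 2.9098·e_2 = (-0.0915, 1.0915, 1.3803, -0.3944).
‖u_3‖ = 1.8057, so e_3 = (-0.0507, 0.6045, 0.7644, -0.2184).

e_3 = (-0.0507, 0.6045, 0.7644, -0.2184)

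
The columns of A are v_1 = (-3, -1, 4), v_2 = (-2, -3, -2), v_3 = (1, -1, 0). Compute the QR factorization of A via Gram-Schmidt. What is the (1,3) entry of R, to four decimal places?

r_{13} = -0.3922

e_1 = v_1/‖v_1‖ = (-3, -1, 4)/5.0990 = (-0.5883, -0.1961, 0.7845).
r_{13} = e_1·v_3 = -0.3922.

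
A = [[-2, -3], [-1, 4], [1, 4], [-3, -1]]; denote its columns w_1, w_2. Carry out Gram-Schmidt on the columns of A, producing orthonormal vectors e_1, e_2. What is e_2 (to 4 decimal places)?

e_2 = (-0.2975, 0.7604, 0.5620, 0.1322)

e_1 = w_1/‖w_1‖ = (-2, -1, 1, -3)/3.8730 = (-0.5164, -0.2582, 0.2582, -0.7746).
r_{12} = e_1·w_2 = 2.3238.
u_2 = w_2 − 2.3238·e_1 = (-1.8000, 4.6000, 3.4000, 0.8000).
‖u_2‖ = 6.0498, so e_2 = (-0.2975, 0.7604, 0.5620, 0.1322).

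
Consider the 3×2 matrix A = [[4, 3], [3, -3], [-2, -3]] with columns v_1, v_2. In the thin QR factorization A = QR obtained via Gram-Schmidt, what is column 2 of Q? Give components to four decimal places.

q_1 = v_1/‖v_1‖ = (4, 3, -2)/5.3852 = (0.7428, 0.5571, -0.3714).
r_{12} = q_1·v_2 = 1.6713.
u_2 = v_2 − 1.6713·q_1 = (1.7586, -3.9310, -2.3793).
‖u_2‖ = 4.9201, so q_2 = (0.3574, -0.7990, -0.4836).

q_2 = (0.3574, -0.7990, -0.4836)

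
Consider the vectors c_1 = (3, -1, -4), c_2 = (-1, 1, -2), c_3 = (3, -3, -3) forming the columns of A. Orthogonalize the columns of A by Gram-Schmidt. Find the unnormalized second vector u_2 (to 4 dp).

u_2 = (-1.4615, 1.1538, -1.3846)

e_1 = c_1/‖c_1‖ = (3, -1, -4)/5.0990 = (0.5883, -0.1961, -0.7845).
r_{12} = e_1·c_2 = 0.7845.
u_2 = c_2 − 0.7845·e_1 = (-1.4615, 1.1538, -1.3846).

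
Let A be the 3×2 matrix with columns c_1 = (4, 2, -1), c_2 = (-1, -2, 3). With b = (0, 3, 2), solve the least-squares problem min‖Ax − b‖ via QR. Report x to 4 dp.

c_1 = (4, 2, -1); ‖c_1‖ = 4.5826, so e_1 = (0.8729, 0.4364, -0.2182).
e_1·c_2 = 0.8729·(-1) + 0.4364·(-2) + (-0.2182)·3 = -2.4004.
u_2 = c_2 + 2.4004·e_1 = (1.0952, -0.9524, 2.4762).
‖u_2‖ = 2.8702, so e_2 = (0.3816, -0.3318, 0.8627).
Qᵀb = (0.8729, 0.7300).
Back-substitute: x_2 = 0.7300/2.8702 = 0.2543.
x_1 = (0.8729 + 2.4004·0.2543)/4.5826 = 0.3237.

x = (0.3237, 0.2543)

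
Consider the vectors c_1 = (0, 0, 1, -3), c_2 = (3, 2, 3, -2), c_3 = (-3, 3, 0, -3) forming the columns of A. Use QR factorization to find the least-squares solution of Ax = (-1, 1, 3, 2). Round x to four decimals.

e_1 = c_1/‖c_1‖ = (0, 0, 1, -3)/3.1623 = (0.0000, 0.0000, 0.3162, -0.9487).
r_{12} = e_1·c_2 = 2.8460.
u_2 = c_2 − 2.8460·e_1 = (3.0000, 2.0000, 2.1000, 0.7000).
‖u_2‖ = 4.2308, so e_2 = (0.7091, 0.4727, 0.4964, 0.1655).
r_{13} = e_1·c_3 = 2.8460; r_{23} = e_2·c_3 = -1.2054.
u_3 = c_3 − 2.8460·e_1 + 1.2054·e_2 = (-2.1453, 3.5698, -0.3017, -0.1006).
‖u_3‖ = 4.1770, so e_3 = (-0.5136, 0.8547, -0.0722, -0.0241).
Qᵀb = (-0.9487, 1.5836, 1.1034).
Back-substitute: x_3 = 1.1034/4.1770 = 0.2642.
x_2 = (1.5836 + 1.2054·0.2642)/4.2308 = 0.4496.
x_1 = (-0.9487 − 2.8460·0.4496 − 2.8460·0.2642)/3.1623 = -0.9424.

x = (-0.9424, 0.4496, 0.2642)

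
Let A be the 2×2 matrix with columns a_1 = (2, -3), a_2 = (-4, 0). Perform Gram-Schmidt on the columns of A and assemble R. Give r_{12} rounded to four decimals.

a_1 = (2, -3); ‖a_1‖ = 3.6056, so q_1 = (0.5547, -0.8321).
r_{12} = q_1·a_2 = -2.2188.

r_{12} = -2.2188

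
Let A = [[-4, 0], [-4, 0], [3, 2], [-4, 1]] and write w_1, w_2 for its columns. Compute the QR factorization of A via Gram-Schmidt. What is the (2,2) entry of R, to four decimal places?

e_1 = w_1/‖w_1‖ = (-4, -4, 3, -4)/7.5498 = (-0.5298, -0.5298, 0.3974, -0.5298).
r_{12} = e_1·w_2 = 0.2649.
u_2 = w_2 − 0.2649·e_1 = (0.1404, 0.1404, 1.8947, 1.1404).
r_{22} = ‖u_2‖ = 2.2203.

r_{22} = 2.2203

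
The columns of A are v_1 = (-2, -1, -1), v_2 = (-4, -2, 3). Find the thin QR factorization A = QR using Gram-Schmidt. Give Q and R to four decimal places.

v_1 = (-2, -1, -1); ‖v_1‖ = 2.4495, so e_1 = (-0.8165, -0.4082, -0.4082).
e_1·v_2 = (-0.8165)·(-4) + (-0.4082)·(-2) + (-0.4082)·3 = 2.8577.
u_2 = v_2 − 2.8577·e_1 = (-1.6667, -0.8333, 4.1667).
‖u_2‖ = 4.5644, so e_2 = (-0.3651, -0.1826, 0.9129).

Q = [[-0.8165, -0.3651], [-0.4082, -0.1826], [-0.4082, 0.9129]], R = [[2.4495, 2.8577], [0.0000, 4.5644]]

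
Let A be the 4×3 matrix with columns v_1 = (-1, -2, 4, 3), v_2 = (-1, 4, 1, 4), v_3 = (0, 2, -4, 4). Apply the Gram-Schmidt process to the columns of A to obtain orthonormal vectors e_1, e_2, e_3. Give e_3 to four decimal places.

v_1 = (-1, -2, 4, 3); ‖v_1‖ = 5.4772, so e_1 = (-0.1826, -0.3651, 0.7303, 0.5477).
e_1·v_2 = (-0.1826)·(-1) + (-0.3651)·4 + 0.7303·1 + 0.5477·4 = 1.6432.
u_2 = v_2 − 1.6432·e_1 = (-0.7000, 4.6000, -0.2000, 3.1000).
‖u_2‖ = 5.5946, so e_2 = (-0.1251, 0.8222, -0.0357, 0.5541).
e_1·v_3 = (-0.1826)·0 + (-0.3651)·2 + 0.7303·(-4) + 0.5477·4 = -1.4606; e_2·v_3 = (-0.1251)·0 + 0.8222·2 + (-0.0357)·(-4) + 0.5541·4 = 4.0038.
u_3 = v_3 + 1.4606·e_1 − 4.0038·e_2 = (0.2343, -1.8253, -2.7902, 2.5815).
‖u_3‖ = 4.2233, so e_3 = (0.0555, -0.4322, -0.6607, 0.6112).

e_3 = (0.0555, -0.4322, -0.6607, 0.6112)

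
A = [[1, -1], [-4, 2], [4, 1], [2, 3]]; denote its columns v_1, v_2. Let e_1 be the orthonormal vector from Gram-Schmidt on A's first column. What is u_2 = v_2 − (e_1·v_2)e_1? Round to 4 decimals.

e_1 = v_1/‖v_1‖ = (1, -4, 4, 2)/6.0828 = (0.1644, -0.6576, 0.6576, 0.3288).
r_{12} = e_1·v_2 = 0.1644.
u_2 = v_2 − 0.1644·e_1 = (-1.0270, 2.1081, 0.8919, 2.9459).

u_2 = (-1.0270, 2.1081, 0.8919, 2.9459)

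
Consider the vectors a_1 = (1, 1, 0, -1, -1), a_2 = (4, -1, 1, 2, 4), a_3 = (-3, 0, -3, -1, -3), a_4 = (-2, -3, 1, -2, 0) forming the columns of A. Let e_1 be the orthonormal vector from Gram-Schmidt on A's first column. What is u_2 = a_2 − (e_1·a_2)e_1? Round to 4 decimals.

a_1 = (1, 1, 0, -1, -1); ‖a_1‖ = 2.0000, so e_1 = (0.5000, 0.5000, 0.0000, -0.5000, -0.5000).
e_1·a_2 = 0.5000·4 + 0.5000·(-1) + 0.0000·1 + (-0.5000)·2 + (-0.5000)·4 = -1.5000.
u_2 = a_2 + 1.5000·e_1 = (4.7500, -0.2500, 1.0000, 1.2500, 3.2500).

u_2 = (4.7500, -0.2500, 1.0000, 1.2500, 3.2500)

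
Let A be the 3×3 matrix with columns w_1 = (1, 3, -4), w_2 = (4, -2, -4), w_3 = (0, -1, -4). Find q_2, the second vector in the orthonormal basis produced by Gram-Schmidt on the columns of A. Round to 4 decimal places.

q_2 = (0.6488, -0.6777, -0.3460)

w_1 = (1, 3, -4); ‖w_1‖ = 5.0990, so q_1 = (0.1961, 0.5883, -0.7845).
q_1·w_2 = 0.1961·4 + 0.5883·(-2) + (-0.7845)·(-4) = 2.7456.
u_2 = w_2 − 2.7456·q_1 = (3.4615, -3.6154, -1.8462).
‖u_2‖ = 5.3349, so q_2 = (0.6488, -0.6777, -0.3460).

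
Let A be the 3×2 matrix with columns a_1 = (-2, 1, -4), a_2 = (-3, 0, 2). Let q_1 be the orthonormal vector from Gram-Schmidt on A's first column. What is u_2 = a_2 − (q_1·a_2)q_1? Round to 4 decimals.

a_1 = (-2, 1, -4); ‖a_1‖ = 4.5826, so q_1 = (-0.4364, 0.2182, -0.8729).
q_1·a_2 = (-0.4364)·(-3) + 0.2182·0 + (-0.8729)·2 = -0.4364.
u_2 = a_2 + 0.4364·q_1 = (-3.1905, 0.0952, 1.6190).

u_2 = (-3.1905, 0.0952, 1.6190)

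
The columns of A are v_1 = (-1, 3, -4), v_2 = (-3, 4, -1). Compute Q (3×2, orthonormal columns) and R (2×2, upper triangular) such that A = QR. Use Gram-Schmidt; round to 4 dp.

q_1 = v_1/‖v_1‖ = (-1, 3, -4)/5.0990 = (-0.1961, 0.5883, -0.7845).
r_{12} = q_1·v_2 = 3.7262.
u_2 = v_2 − 3.7262·q_1 = (-2.2692, 1.8077, 1.9231).
‖u_2‖ = 3.4807, so q_2 = (-0.6519, 0.5193, 0.5525).

Q = [[-0.1961, -0.6519], [0.5883, 0.5193], [-0.7845, 0.5525]], R = [[5.0990, 3.7262], [0.0000, 3.4807]]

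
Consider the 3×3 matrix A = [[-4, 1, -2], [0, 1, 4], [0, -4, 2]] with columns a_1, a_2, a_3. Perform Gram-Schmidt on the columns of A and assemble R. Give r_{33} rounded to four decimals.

r_{33} = 4.3656

a_1 = (-4, 0, 0); ‖a_1‖ = 4.0000, so q_1 = (-1.0000, 0.0000, 0.0000).
q_1·a_2 = (-1.0000)·1 + 0.0000·1 + 0.0000·(-4) = -1.0000.
u_2 = a_2 + 1.0000·q_1 = (0.0000, 1.0000, -4.0000).
‖u_2‖ = 4.1231, so q_2 = (0.0000, 0.2425, -0.9701).
q_1·a_3 = (-1.0000)·(-2) + 0.0000·4 + 0.0000·2 = 2.0000; q_2·a_3 = 0.0000·(-2) + 0.2425·4 + (-0.9701)·2 = -0.9701.
u_3 = a_3 − 2.0000·q_1 + 0.9701·q_2 = (0.0000, 4.2353, 1.0588).
r_{33} = ‖u_3‖ = 4.3656.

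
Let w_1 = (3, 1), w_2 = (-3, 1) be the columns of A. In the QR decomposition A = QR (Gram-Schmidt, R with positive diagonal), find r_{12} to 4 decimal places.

r_{12} = -2.5298

w_1 = (3, 1); ‖w_1‖ = 3.1623, so q_1 = (0.9487, 0.3162).
r_{12} = q_1·w_2 = -2.5298.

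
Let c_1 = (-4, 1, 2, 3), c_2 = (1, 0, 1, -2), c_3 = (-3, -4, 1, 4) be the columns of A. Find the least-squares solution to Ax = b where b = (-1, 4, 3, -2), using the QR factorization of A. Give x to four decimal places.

c_1 = (-4, 1, 2, 3); ‖c_1‖ = 5.4772, so q_1 = (-0.7303, 0.1826, 0.3651, 0.5477).
q_1·c_2 = (-0.7303)·1 + 0.1826·0 + 0.3651·1 + 0.5477·(-2) = -1.4606.
u_2 = c_2 + 1.4606·q_1 = (-0.0667, 0.2667, 1.5333, -1.2000).
‖u_2‖ = 1.9664, so q_2 = (-0.0339, 0.1356, 0.7798, -0.6103).
q_1·c_3 = (-0.7303)·(-3) + 0.1826·(-4) + 0.3651·1 + 0.5477·4 = 4.0166; q_2·c_3 = (-0.0339)·(-3) + 0.1356·(-4) + 0.7798·1 + (-0.6103)·4 = -2.1020.
u_3 = c_3 − 4.0166·q_1 + 2.1020·q_2 = (-0.1379, -4.4483, 1.1724, 0.5172).
‖u_3‖ = 4.6312, so q_3 = (-0.0298, -0.9605, 0.2532, 0.1117).
Qᵀb = (1.4606, 4.1362, -3.2761).
Back-substitute: x_3 = -3.2761/4.6312 = -0.7074.
x_2 = (4.1362 + 2.1020·(-0.7074))/1.9664 = 1.3473.
x_1 = (1.4606 + 1.4606·1.3473 − 4.0166·(-0.7074))/5.4772 = 1.1447.

x = (1.1447, 1.3473, -0.7074)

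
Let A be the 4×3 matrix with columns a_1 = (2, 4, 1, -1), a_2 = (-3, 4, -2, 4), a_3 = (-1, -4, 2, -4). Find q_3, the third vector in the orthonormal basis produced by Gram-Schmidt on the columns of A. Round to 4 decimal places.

q_3 = (-0.7501, 0.1533, 0.3422, -0.5448)

q_1 = a_1/‖a_1‖ = (2, 4, 1, -1)/4.6904 = (0.4264, 0.8528, 0.2132, -0.2132).
r_{12} = q_1·a_2 = 0.8528.
u_2 = a_2 − 0.8528·q_1 = (-3.3636, 3.2727, -2.1818, 4.1818).
‖u_2‖ = 6.6538, so q_2 = (-0.5055, 0.4919, -0.3279, 0.6285).
r_{13} = q_1·a_3 = -2.5584; r_{23} = q_2·a_3 = -4.6317.
u_3 = a_3 + 2.5584·q_1 + 4.6317·q_2 = (-2.2505, 0.4600, 1.0267, -1.6345).
‖u_3‖ = 3.0003, so q_3 = (-0.7501, 0.1533, 0.3422, -0.5448).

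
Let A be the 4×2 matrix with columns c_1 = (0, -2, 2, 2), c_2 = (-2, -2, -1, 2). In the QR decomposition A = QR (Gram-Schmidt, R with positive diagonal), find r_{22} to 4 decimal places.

c_1 = (0, -2, 2, 2); ‖c_1‖ = 3.4641, so q_1 = (0.0000, -0.5774, 0.5774, 0.5774).
q_1·c_2 = 0.0000·(-2) + (-0.5774)·(-2) + 0.5774·(-1) + 0.5774·2 = 1.7321.
u_2 = c_2 − 1.7321·q_1 = (-2.0000, -1.0000, -2.0000, 1.0000).
r_{22} = ‖u_2‖ = 3.1623.

r_{22} = 3.1623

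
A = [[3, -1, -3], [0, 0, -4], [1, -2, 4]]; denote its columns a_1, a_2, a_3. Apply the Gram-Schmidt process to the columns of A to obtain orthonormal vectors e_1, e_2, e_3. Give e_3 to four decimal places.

e_1 = a_1/‖a_1‖ = (3, 0, 1)/3.1623 = (0.9487, 0.0000, 0.3162).
r_{12} = e_1·a_2 = -1.5811.
u_2 = a_2 + 1.5811·e_1 = (0.5000, 0.0000, -1.5000).
‖u_2‖ = 1.5811, so e_2 = (0.3162, 0.0000, -0.9487).
r_{13} = e_1·a_3 = -1.5811; r_{23} = e_2·a_3 = -4.7434.
u_3 = a_3 + 1.5811·e_1 + 4.7434·e_2 = (0.0000, -4.0000, 0.0000).
‖u_3‖ = 4.0000, so e_3 = (0.0000, -1.0000, 0.0000).

e_3 = (0.0000, -1.0000, 0.0000)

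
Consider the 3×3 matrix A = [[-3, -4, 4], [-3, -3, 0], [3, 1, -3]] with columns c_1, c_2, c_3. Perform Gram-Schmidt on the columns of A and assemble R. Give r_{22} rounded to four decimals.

c_1 = (-3, -3, 3); ‖c_1‖ = 5.1962, so q_1 = (-0.5774, -0.5774, 0.5774).
q_1·c_2 = (-0.5774)·(-4) + (-0.5774)·(-3) + 0.5774·1 = 4.6188.
u_2 = c_2 − 4.6188·q_1 = (-1.3333, -0.3333, -1.6667).
r_{22} = ‖u_2‖ = 2.1602.

r_{22} = 2.1602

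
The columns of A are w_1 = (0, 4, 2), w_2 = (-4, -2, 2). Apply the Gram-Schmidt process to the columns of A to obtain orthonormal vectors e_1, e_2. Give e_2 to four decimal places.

w_1 = (0, 4, 2); ‖w_1‖ = 4.4721, so e_1 = (0.0000, 0.8944, 0.4472).
e_1·w_2 = 0.0000·(-4) + 0.8944·(-2) + 0.4472·2 = -0.8944.
u_2 = w_2 + 0.8944·e_1 = (-4.0000, -1.2000, 2.4000).
‖u_2‖ = 4.8166, so e_2 = (-0.8305, -0.2491, 0.4983).

e_2 = (-0.8305, -0.2491, 0.4983)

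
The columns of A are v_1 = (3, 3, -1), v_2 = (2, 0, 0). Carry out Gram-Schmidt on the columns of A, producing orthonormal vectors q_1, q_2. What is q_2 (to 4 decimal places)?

q_1 = v_1/‖v_1‖ = (3, 3, -1)/4.3589 = (0.6882, 0.6882, -0.2294).
r_{12} = q_1·v_2 = 1.3765.
u_2 = v_2 − 1.3765·q_1 = (1.0526, -0.9474, 0.3158).
‖u_2‖ = 1.4510, so q_2 = (0.7255, -0.6529, 0.2176).

q_2 = (0.7255, -0.6529, 0.2176)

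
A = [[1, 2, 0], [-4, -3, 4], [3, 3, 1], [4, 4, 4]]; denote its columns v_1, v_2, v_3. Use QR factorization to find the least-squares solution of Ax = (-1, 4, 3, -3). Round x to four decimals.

v_1 = (1, -4, 3, 4); ‖v_1‖ = 6.4807, so e_1 = (0.1543, -0.6172, 0.4629, 0.6172).
e_1·v_2 = 0.1543·2 + (-0.6172)·(-3) + 0.4629·3 + 0.6172·4 = 6.0178.
u_2 = v_2 − 6.0178·e_1 = (1.0714, 0.7143, 0.2143, 0.2857).
‖u_2‖ = 1.3363, so e_2 = (0.8018, 0.5345, 0.1604, 0.2138).
e_1·v_3 = 0.1543·0 + (-0.6172)·4 + 0.4629·1 + 0.6172·4 = 0.4629; e_2·v_3 = 0.8018·0 + 0.5345·4 + 0.1604·1 + 0.2138·4 = 3.1537.
u_3 = v_3 − 0.4629·e_1 − 3.1537·e_2 = (-2.6000, 2.6000, 0.2800, 3.0400).
‖u_3‖ = 4.7791, so e_3 = (-0.5440, 0.5440, 0.0586, 0.6361).
Qᵀb = (-3.0861, 1.1759, 0.9876).
Back-substitute: x_3 = 0.9876/4.7791 = 0.2067.
x_2 = (1.1759 − 3.1537·0.2067)/1.3363 = 0.3923.
x_1 = (-3.0861 − 6.0178·0.3923 − 0.4629·0.2067)/6.4807 = -0.8552.

x = (-0.8552, 0.3923, 0.2067)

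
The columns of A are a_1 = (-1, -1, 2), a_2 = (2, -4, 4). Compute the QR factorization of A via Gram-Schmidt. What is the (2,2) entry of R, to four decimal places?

q_1 = a_1/‖a_1‖ = (-1, -1, 2)/2.4495 = (-0.4082, -0.4082, 0.8165).
r_{12} = q_1·a_2 = 4.0825.
u_2 = a_2 − 4.0825·q_1 = (3.6667, -2.3333, 0.6667).
r_{22} = ‖u_2‖ = 4.3970.

r_{22} = 4.3970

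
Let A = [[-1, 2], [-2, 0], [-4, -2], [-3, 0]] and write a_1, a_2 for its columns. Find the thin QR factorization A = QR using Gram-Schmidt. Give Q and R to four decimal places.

Q = [[-0.1826, 0.8437], [-0.3651, 0.1534], [-0.7303, -0.4602], [-0.5477, 0.2301]], R = [[5.4772, 1.0954], [0.0000, 2.6077]]

a_1 = (-1, -2, -4, -3); ‖a_1‖ = 5.4772, so e_1 = (-0.1826, -0.3651, -0.7303, -0.5477).
e_1·a_2 = (-0.1826)·2 + (-0.3651)·0 + (-0.7303)·(-2) + (-0.5477)·0 = 1.0954.
u_2 = a_2 − 1.0954·e_1 = (2.2000, 0.4000, -1.2000, 0.6000).
‖u_2‖ = 2.6077, so e_2 = (0.8437, 0.1534, -0.4602, 0.2301).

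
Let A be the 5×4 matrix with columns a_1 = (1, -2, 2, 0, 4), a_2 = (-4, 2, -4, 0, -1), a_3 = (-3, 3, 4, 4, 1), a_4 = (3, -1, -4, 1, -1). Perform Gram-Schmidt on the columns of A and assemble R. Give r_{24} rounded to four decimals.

r_{24} = -0.5674

a_1 = (1, -2, 2, 0, 4); ‖a_1‖ = 5.0000, so q_1 = (0.2000, -0.4000, 0.4000, 0.0000, 0.8000).
q_1·a_2 = 0.2000·(-4) + (-0.4000)·2 + 0.4000·(-4) + 0.0000·0 + 0.8000·(-1) = -4.0000.
u_2 = a_2 + 4.0000·q_1 = (-3.2000, 0.4000, -2.4000, 0.0000, 2.2000).
‖u_2‖ = 4.5826, so q_2 = (-0.6983, 0.0873, -0.5237, 0.0000, 0.4801).
r_{24} = q_2·a_4 = -0.5674.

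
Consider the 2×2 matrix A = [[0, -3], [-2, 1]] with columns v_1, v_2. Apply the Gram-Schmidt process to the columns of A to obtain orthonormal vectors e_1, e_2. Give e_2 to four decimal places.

e_2 = (-1.0000, 0.0000)

v_1 = (0, -2); ‖v_1‖ = 2.0000, so e_1 = (0.0000, -1.0000).
e_1·v_2 = 0.0000·(-3) + (-1.0000)·1 = -1.0000.
u_2 = v_2 + 1.0000·e_1 = (-3.0000, 0.0000).
‖u_2‖ = 3.0000, so e_2 = (-1.0000, 0.0000).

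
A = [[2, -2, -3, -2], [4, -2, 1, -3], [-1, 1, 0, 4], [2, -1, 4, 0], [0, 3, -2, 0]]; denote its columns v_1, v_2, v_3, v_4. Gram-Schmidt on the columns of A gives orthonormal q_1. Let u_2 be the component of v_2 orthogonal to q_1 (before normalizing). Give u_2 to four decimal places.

u_2 = (-0.8000, 0.4000, 0.4000, 0.2000, 3.0000)

v_1 = (2, 4, -1, 2, 0); ‖v_1‖ = 5.0000, so q_1 = (0.4000, 0.8000, -0.2000, 0.4000, 0.0000).
q_1·v_2 = 0.4000·(-2) + 0.8000·(-2) + (-0.2000)·1 + 0.4000·(-1) + 0.0000·3 = -3.0000.
u_2 = v_2 + 3.0000·q_1 = (-0.8000, 0.4000, 0.4000, 0.2000, 3.0000).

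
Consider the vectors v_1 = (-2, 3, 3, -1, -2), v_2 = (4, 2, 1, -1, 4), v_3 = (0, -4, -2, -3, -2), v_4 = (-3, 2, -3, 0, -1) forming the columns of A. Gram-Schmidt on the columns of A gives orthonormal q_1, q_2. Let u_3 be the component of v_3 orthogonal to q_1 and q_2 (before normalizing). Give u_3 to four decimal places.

u_3 = (0.8768, -1.5091, 0.0152, -3.9889, -1.1232)

q_1 = v_1/‖v_1‖ = (-2, 3, 3, -1, -2)/5.1962 = (-0.3849, 0.5774, 0.5774, -0.1925, -0.3849).
r_{12} = q_1·v_2 = -1.1547.
u_2 = v_2 + 1.1547·q_1 = (3.5556, 2.6667, 1.6667, -1.2222, 3.5556).
‖u_2‖ = 6.0553, so q_2 = (0.5872, 0.4404, 0.2752, -0.2018, 0.5872).
r_{13} = q_1·v_3 = -2.1170; r_{23} = q_2·v_3 = -2.8809.
u_3 = v_3 + 2.1170·q_1 + 2.8809·q_2 = (0.8768, -1.5091, 0.0152, -3.9889, -1.1232).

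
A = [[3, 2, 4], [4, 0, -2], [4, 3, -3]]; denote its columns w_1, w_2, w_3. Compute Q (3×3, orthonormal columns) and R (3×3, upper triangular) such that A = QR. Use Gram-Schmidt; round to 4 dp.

w_1 = (3, 4, 4); ‖w_1‖ = 6.4031, so q_1 = (0.4685, 0.6247, 0.6247).
q_1·w_2 = 0.4685·2 + 0.6247·0 + 0.6247·3 = 2.8111.
u_2 = w_2 − 2.8111·q_1 = (0.6829, -1.7561, 1.2439).
‖u_2‖ = 2.2578, so q_2 = (0.3025, -0.7778, 0.5509).
q_1·w_3 = 0.4685·4 + 0.6247·(-2) + 0.6247·(-3) = -1.2494; q_2·w_3 = 0.3025·4 + (-0.7778)·(-2) + 0.5509·(-3) = 1.1127.
u_3 = w_3 + 1.2494·q_1 − 1.1127·q_2 = (4.2488, -0.3541, -2.8325).
‖u_3‖ = 5.1187, so q_3 = (0.8301, -0.0692, -0.5534).

Q = [[0.4685, 0.3025, 0.8301], [0.6247, -0.7778, -0.0692], [0.6247, 0.5509, -0.5534]], R = [[6.4031, 2.8111, -1.2494], [0.0000, 2.2578, 1.1127], [0.0000, 0.0000, 5.1187]]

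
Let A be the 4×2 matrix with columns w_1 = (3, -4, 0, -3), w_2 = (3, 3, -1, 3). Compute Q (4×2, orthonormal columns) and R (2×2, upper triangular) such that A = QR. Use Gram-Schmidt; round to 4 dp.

Q = [[0.5145, 0.8326], [-0.6860, 0.3258], [0.0000, -0.2051], [-0.5145, 0.3982]], R = [[5.8310, -2.0580], [0.0000, 4.8749]]

w_1 = (3, -4, 0, -3); ‖w_1‖ = 5.8310, so e_1 = (0.5145, -0.6860, 0.0000, -0.5145).
e_1·w_2 = 0.5145·3 + (-0.6860)·3 + 0.0000·(-1) + (-0.5145)·3 = -2.0580.
u_2 = w_2 + 2.0580·e_1 = (4.0588, 1.5882, -1.0000, 1.9412).
‖u_2‖ = 4.8749, so e_2 = (0.8326, 0.3258, -0.2051, 0.3982).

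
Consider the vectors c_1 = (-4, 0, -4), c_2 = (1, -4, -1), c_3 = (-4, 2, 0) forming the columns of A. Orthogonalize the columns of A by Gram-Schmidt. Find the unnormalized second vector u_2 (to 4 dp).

u_2 = (1.0000, -4.0000, -1.0000)

c_1 = (-4, 0, -4); ‖c_1‖ = 5.6569, so e_1 = (-0.7071, 0.0000, -0.7071).
e_1·c_2 = (-0.7071)·1 + 0.0000·(-4) + (-0.7071)·(-1) = 0.0000.
u_2 = c_2 + 0.0000·e_1 = (1.0000, -4.0000, -1.0000).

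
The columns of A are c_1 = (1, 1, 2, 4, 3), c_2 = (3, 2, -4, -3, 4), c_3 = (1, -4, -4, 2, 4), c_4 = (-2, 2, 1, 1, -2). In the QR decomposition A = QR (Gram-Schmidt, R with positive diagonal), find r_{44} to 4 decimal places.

c_1 = (1, 1, 2, 4, 3); ‖c_1‖ = 5.5678, so q_1 = (0.1796, 0.1796, 0.3592, 0.7184, 0.5388).
q_1·c_2 = 0.1796·3 + 0.1796·2 + 0.3592·(-4) + 0.7184·(-3) + 0.5388·4 = -0.5388.
u_2 = c_2 + 0.5388·q_1 = (3.0968, 2.0968, -3.8065, -2.6129, 4.2903).
‖u_2‖ = 7.3287, so q_2 = (0.4226, 0.2861, -0.5194, -0.3565, 0.5854).
q_1·c_3 = 0.1796·1 + 0.1796·(-4) + 0.3592·(-4) + 0.7184·2 + 0.5388·4 = 1.6164; q_2·c_3 = 0.4226·1 + 0.2861·(-4) + (-0.5194)·(-4) + (-0.3565)·2 + 0.5854·4 = 2.9843.
u_3 = c_3 − 1.6164·q_1 − 2.9843·q_2 = (-0.5514, -5.1441, -3.0306, 1.9027, 1.3820).
‖u_3‖ = 6.4406, so q_3 = (-0.0856, -0.7987, -0.4706, 0.2954, 0.2146).
q_1·c_4 = 0.1796·(-2) + 0.1796·2 + 0.3592·1 + 0.7184·1 + 0.5388·(-2) = 0.0000; q_2·c_4 = 0.4226·(-2) + 0.2861·2 + (-0.5194)·1 + (-0.3565)·1 + 0.5854·(-2) = -2.3197; q_3·c_4 = (-0.0856)·(-2) + (-0.7987)·2 + (-0.4706)·1 + 0.2954·1 + 0.2146·(-2) = -2.0305.
u_4 = c_4 + 0.0000·q_1 + 2.3197·q_2 + 2.0305·q_3 = (-1.1936, 1.0419, -1.1603, 0.7728, -0.2064).
r_{44} = ‖u_4‖ = 2.1205.

r_{44} = 2.1205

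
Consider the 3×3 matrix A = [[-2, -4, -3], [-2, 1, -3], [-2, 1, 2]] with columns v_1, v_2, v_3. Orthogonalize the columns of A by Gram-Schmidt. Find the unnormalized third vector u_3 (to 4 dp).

v_1 = (-2, -2, -2); ‖v_1‖ = 3.4641, so q_1 = (-0.5774, -0.5774, -0.5774).
q_1·v_2 = (-0.5774)·(-4) + (-0.5774)·1 + (-0.5774)·1 = 1.1547.
u_2 = v_2 − 1.1547·q_1 = (-3.3333, 1.6667, 1.6667).
‖u_2‖ = 4.0825, so q_2 = (-0.8165, 0.4082, 0.4082).
q_1·v_3 = (-0.5774)·(-3) + (-0.5774)·(-3) + (-0.5774)·2 = 2.3094; q_2·v_3 = (-0.8165)·(-3) + 0.4082·(-3) + 0.4082·2 = 2.0412.
u_3 = v_3 − 2.3094·q_1 − 2.0412·q_2 = (0.0000, -2.5000, 2.5000).

u_3 = (0.0000, -2.5000, 2.5000)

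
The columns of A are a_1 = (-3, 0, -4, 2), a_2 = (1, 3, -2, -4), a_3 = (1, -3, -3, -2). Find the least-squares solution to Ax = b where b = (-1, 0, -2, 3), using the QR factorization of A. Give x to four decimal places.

x = (0.5830, -0.2191, -0.1131)

q_1 = a_1/‖a_1‖ = (-3, 0, -4, 2)/5.3852 = (-0.5571, 0.0000, -0.7428, 0.3714).
r_{12} = q_1·a_2 = -0.5571.
u_2 = a_2 + 0.5571·q_1 = (0.6897, 3.0000, -2.4138, -3.7931).
‖u_2‖ = 5.4488, so q_2 = (0.1266, 0.5506, -0.4430, -0.6961).
r_{13} = q_1·a_3 = 0.9285; r_{23} = q_2·a_3 = 1.1961.
u_3 = a_3 − 0.9285·q_1 − 1.1961·q_2 = (1.3659, -3.6585, -1.7805, -1.5122).
‖u_3‖ = 4.5505, so q_3 = (0.3002, -0.8040, -0.3913, -0.3323).
Qᵀb = (3.1568, -1.3290, -0.5145).
Back-substitute: x_3 = -0.5145/4.5505 = -0.1131.
x_2 = (-1.3290 − 1.1961·(-0.1131))/5.4488 = -0.2191.
x_1 = (3.1568 + 0.5571·(-0.2191) − 0.9285·(-0.1131))/5.3852 = 0.5830.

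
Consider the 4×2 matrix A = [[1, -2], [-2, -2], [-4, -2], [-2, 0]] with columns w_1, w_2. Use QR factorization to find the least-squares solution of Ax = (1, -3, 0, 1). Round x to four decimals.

x = (0.1000, 0.2500)

w_1 = (1, -2, -4, -2); ‖w_1‖ = 5.0000, so q_1 = (0.2000, -0.4000, -0.8000, -0.4000).
q_1·w_2 = 0.2000·(-2) + (-0.4000)·(-2) + (-0.8000)·(-2) + (-0.4000)·0 = 2.0000.
u_2 = w_2 − 2.0000·q_1 = (-2.4000, -1.2000, -0.4000, 0.8000).
‖u_2‖ = 2.8284, so q_2 = (-0.8485, -0.4243, -0.1414, 0.2828).
Qᵀb = (1.0000, 0.7071).
Back-substitute: x_2 = 0.7071/2.8284 = 0.2500.
x_1 = (1.0000 − 2.0000·0.2500)/5.0000 = 0.1000.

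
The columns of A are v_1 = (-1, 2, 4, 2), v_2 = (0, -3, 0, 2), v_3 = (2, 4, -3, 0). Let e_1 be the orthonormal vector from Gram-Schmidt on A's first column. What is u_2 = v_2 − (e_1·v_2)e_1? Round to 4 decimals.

u_2 = (-0.0800, -2.8400, 0.3200, 2.1600)

e_1 = v_1/‖v_1‖ = (-1, 2, 4, 2)/5.0000 = (-0.2000, 0.4000, 0.8000, 0.4000).
r_{12} = e_1·v_2 = -0.4000.
u_2 = v_2 + 0.4000·e_1 = (-0.0800, -2.8400, 0.3200, 2.1600).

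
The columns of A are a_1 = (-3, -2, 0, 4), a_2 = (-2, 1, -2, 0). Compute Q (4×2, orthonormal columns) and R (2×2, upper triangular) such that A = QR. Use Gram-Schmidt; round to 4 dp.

Q = [[-0.5571, -0.5457], [-0.3714, 0.4390], [0.0000, -0.6881], [0.7428, -0.1898]], R = [[5.3852, 0.7428], [0.0000, 2.9066]]

e_1 = a_1/‖a_1‖ = (-3, -2, 0, 4)/5.3852 = (-0.5571, -0.3714, 0.0000, 0.7428).
r_{12} = e_1·a_2 = 0.7428.
u_2 = a_2 − 0.7428·e_1 = (-1.5862, 1.2759, -2.0000, -0.5517).
‖u_2‖ = 2.9066, so e_2 = (-0.5457, 0.4390, -0.6881, -0.1898).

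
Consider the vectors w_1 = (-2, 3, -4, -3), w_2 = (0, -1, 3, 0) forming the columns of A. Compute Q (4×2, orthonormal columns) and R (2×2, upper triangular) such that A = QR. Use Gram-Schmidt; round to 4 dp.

Q = [[-0.3244, -0.3909], [0.4867, 0.0912], [-0.6489, 0.7036], [-0.4867, -0.5863]], R = [[6.1644, -2.4333], [0.0000, 2.0196]]

w_1 = (-2, 3, -4, -3); ‖w_1‖ = 6.1644, so e_1 = (-0.3244, 0.4867, -0.6489, -0.4867).
e_1·w_2 = (-0.3244)·0 + 0.4867·(-1) + (-0.6489)·3 + (-0.4867)·0 = -2.4333.
u_2 = w_2 + 2.4333·e_1 = (-0.7895, 0.1842, 1.4211, -1.1842).
‖u_2‖ = 2.0196, so e_2 = (-0.3909, 0.0912, 0.7036, -0.5863).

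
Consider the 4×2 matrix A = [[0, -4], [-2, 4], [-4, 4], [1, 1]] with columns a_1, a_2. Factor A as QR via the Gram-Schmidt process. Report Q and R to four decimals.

Q = [[0.0000, -0.8198], [-0.4364, 0.3708], [-0.8729, -0.0781], [0.2182, 0.4294]], R = [[4.5826, -5.0190], [0.0000, 4.8795]]

q_1 = a_1/‖a_1‖ = (0, -2, -4, 1)/4.5826 = (0.0000, -0.4364, -0.8729, 0.2182).
r_{12} = q_1·a_2 = -5.0190.
u_2 = a_2 + 5.0190·q_1 = (-4.0000, 1.8095, -0.3810, 2.0952).
‖u_2‖ = 4.8795, so q_2 = (-0.8198, 0.3708, -0.0781, 0.4294).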